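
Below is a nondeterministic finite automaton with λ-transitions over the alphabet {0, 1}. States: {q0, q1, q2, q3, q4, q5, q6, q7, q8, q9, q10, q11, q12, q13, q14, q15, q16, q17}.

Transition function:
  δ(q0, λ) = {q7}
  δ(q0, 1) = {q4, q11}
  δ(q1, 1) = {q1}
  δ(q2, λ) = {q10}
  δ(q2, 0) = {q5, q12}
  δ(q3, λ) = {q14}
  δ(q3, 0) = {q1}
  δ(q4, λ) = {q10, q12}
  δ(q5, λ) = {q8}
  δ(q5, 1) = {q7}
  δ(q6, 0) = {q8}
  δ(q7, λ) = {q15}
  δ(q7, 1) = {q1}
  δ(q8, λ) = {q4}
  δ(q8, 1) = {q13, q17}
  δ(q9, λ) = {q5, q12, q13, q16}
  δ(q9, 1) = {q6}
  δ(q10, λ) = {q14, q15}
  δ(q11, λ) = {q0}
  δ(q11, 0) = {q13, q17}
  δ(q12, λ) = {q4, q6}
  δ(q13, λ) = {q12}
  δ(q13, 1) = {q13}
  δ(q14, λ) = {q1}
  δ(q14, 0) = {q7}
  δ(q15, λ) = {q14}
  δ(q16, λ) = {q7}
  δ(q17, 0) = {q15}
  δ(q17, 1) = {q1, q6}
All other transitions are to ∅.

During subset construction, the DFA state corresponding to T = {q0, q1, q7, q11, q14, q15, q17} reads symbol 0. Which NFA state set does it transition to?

q11 on 0 → {q13, q17}.
q14 on 0 → {q7}.
q17 on 0 → {q15}.
No 0-transition from q0, q1, q7, q15.
Union after reading 0: {q7, q13, q15, q17}.
Now take the λ-closure:
From q13 via λ: add q12.
From q15 via λ: add q14.
From q12 via λ: add q4, q6.
From q14 via λ: add q1.
From q4 via λ: add q10.
No new states can be added; the closed set is {q1, q4, q6, q7, q10, q12, q13, q14, q15, q17}.

{q1, q4, q6, q7, q10, q12, q13, q14, q15, q17}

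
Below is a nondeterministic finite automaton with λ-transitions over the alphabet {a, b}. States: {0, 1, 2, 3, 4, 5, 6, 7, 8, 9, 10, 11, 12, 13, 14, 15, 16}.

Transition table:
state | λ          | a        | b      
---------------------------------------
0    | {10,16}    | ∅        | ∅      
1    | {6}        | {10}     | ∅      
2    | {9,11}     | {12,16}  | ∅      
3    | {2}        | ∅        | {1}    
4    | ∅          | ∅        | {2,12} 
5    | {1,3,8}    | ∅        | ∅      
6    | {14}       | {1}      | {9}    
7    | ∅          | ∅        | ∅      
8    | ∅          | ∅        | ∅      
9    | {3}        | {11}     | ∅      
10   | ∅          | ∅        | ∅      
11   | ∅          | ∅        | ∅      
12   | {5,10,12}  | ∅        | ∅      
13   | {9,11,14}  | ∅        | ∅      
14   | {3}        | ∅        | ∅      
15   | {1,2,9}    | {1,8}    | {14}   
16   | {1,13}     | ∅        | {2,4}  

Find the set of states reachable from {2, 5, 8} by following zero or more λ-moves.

Start with {2, 5, 8}.
From 2 via λ: add 9, 11.
From 5 via λ: add 1, 3.
From 1 via λ: add 6.
From 6 via λ: add 14.
No new states can be added; the closed set is {1, 2, 3, 5, 6, 8, 9, 11, 14}.

{1, 2, 3, 5, 6, 8, 9, 11, 14}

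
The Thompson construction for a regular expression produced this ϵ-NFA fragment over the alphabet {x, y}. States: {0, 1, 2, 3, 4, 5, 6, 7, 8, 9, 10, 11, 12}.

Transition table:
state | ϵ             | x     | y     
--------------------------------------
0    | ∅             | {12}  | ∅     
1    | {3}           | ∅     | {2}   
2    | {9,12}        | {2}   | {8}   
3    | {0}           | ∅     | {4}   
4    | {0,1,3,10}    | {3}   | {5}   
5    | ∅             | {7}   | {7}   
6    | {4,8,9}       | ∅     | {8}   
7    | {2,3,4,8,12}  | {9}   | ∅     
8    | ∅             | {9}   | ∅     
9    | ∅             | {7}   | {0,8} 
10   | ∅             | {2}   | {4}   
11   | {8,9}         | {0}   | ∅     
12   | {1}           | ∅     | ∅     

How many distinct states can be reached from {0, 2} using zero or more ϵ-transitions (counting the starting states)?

6

Start with {0, 2}.
From 2 via ϵ: add 9, 12.
From 12 via ϵ: add 1.
From 1 via ϵ: add 3.
ϵ-closure = {0, 1, 2, 3, 9, 12}, which has 6 states.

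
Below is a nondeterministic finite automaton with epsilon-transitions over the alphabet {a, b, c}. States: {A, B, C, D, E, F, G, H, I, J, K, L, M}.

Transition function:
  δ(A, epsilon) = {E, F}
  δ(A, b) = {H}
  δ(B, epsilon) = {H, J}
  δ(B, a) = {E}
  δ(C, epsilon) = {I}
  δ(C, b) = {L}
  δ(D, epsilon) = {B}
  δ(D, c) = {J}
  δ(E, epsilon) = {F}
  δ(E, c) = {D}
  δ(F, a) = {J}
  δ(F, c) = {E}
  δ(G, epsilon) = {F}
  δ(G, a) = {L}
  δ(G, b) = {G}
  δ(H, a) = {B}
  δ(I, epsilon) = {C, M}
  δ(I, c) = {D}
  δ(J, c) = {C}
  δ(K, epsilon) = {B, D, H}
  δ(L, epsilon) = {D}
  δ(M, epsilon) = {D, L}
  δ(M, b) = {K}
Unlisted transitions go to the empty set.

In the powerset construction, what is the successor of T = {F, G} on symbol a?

{B, D, H, J, L}

F on a → {J}.
G on a → {L}.
Union after reading a: {J, L}.
Now take the epsilon-closure:
From L via epsilon: add D.
From D via epsilon: add B.
From B via epsilon: add H.
No new states can be added; the closed set is {B, D, H, J, L}.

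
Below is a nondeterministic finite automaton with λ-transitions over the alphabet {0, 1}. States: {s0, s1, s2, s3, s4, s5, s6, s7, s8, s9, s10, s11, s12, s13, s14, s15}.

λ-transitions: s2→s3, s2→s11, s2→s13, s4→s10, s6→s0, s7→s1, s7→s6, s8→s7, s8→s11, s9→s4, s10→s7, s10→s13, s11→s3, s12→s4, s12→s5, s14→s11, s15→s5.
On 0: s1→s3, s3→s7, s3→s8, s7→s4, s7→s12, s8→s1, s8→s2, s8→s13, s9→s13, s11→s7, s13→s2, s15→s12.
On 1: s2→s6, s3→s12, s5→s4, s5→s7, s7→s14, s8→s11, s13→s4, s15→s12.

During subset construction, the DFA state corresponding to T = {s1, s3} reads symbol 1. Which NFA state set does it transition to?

{s0, s1, s4, s5, s6, s7, s10, s12, s13}

s3 on 1 → {s12}.
No 1-transition from s1.
Union after reading 1: {s12}.
Now take the λ-closure:
From s12 via λ: add s4, s5.
From s4 via λ: add s10.
From s10 via λ: add s7, s13.
From s7 via λ: add s1, s6.
From s6 via λ: add s0.
No new states can be added; the closed set is {s0, s1, s4, s5, s6, s7, s10, s12, s13}.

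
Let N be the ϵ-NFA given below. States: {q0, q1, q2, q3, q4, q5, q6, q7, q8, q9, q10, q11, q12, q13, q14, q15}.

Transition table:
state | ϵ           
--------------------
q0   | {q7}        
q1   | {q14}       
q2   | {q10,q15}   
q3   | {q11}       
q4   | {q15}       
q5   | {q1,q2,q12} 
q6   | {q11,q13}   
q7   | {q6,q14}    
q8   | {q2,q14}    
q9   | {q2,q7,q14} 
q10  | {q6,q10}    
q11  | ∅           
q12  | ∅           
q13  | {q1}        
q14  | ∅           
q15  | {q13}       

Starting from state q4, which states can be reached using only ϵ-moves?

Start with {q4}.
From q4 via ϵ: add q15.
From q15 via ϵ: add q13.
From q13 via ϵ: add q1.
From q1 via ϵ: add q14.
No new states can be added; the closed set is {q1, q4, q13, q14, q15}.

{q1, q4, q13, q14, q15}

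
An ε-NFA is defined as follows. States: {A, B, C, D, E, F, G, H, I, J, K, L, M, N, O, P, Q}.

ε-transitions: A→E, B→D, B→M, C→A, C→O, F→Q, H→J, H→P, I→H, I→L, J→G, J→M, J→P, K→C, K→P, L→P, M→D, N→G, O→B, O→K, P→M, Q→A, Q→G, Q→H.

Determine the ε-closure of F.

Start with {F}.
From F via ε: add Q.
From Q via ε: add A, G, H.
From A via ε: add E.
From H via ε: add J, P.
From J via ε: add M.
From M via ε: add D.
No new states can be added; the closed set is {A, D, E, F, G, H, J, M, P, Q}.

{A, D, E, F, G, H, J, M, P, Q}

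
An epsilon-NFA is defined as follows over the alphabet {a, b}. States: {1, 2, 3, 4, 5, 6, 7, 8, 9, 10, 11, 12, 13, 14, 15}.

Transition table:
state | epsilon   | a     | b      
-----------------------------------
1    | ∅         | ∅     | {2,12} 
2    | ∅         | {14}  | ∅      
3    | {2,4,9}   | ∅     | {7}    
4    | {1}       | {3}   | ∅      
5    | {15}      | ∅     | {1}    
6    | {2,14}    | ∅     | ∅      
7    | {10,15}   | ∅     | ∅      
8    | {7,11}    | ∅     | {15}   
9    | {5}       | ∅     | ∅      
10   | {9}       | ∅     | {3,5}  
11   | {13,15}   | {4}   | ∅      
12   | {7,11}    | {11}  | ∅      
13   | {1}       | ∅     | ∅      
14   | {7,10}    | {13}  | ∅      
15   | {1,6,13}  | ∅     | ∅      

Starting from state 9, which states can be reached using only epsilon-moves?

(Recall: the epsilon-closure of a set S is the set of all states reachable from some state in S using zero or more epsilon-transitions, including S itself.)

Start with {9}.
From 9 via epsilon: add 5.
From 5 via epsilon: add 15.
From 15 via epsilon: add 1, 6, 13.
From 6 via epsilon: add 2, 14.
From 14 via epsilon: add 7, 10.
No new states can be added; the closed set is {1, 2, 5, 6, 7, 9, 10, 13, 14, 15}.

{1, 2, 5, 6, 7, 9, 10, 13, 14, 15}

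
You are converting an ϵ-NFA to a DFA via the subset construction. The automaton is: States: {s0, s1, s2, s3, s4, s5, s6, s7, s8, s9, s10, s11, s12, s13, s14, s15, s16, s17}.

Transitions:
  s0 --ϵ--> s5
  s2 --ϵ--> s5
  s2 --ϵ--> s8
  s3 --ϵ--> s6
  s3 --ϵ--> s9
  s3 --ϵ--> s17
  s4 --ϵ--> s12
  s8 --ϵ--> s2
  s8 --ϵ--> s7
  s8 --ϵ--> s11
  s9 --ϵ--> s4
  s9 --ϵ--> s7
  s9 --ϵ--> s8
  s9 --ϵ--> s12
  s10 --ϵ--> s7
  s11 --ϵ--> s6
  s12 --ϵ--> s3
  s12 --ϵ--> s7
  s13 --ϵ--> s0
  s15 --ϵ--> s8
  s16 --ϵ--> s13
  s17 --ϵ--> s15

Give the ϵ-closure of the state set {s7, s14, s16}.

Start with {s7, s14, s16}.
From s16 via ϵ: add s13.
From s13 via ϵ: add s0.
From s0 via ϵ: add s5.
No new states can be added; the closed set is {s0, s5, s7, s13, s14, s16}.

{s0, s5, s7, s13, s14, s16}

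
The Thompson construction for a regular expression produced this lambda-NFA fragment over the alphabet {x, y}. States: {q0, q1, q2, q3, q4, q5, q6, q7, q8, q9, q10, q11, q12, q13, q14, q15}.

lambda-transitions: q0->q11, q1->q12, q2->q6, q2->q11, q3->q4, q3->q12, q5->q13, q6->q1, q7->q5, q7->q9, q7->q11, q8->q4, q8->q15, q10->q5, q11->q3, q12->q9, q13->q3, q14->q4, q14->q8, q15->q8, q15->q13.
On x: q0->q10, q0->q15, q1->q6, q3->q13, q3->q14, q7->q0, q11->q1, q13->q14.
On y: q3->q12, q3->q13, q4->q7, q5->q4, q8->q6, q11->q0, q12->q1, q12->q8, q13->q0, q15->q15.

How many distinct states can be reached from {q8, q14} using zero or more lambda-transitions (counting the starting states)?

8

Start with {q8, q14}.
From q8 via lambda: add q4, q15.
From q15 via lambda: add q13.
From q13 via lambda: add q3.
From q3 via lambda: add q12.
From q12 via lambda: add q9.
lambda-closure = {q3, q4, q8, q9, q12, q13, q14, q15}, which has 8 states.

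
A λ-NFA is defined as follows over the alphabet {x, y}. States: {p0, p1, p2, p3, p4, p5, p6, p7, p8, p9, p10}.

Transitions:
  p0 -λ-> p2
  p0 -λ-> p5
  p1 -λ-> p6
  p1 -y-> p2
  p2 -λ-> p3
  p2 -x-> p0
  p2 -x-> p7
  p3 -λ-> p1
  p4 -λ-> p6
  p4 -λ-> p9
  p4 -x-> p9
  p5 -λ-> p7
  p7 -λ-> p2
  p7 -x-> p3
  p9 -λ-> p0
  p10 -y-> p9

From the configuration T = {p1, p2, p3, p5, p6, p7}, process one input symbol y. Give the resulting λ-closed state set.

p1 on y → {p2}.
No y-transition from p2, p3, p5, p6, p7.
Union after reading y: {p2}.
Now take the λ-closure:
From p2 via λ: add p3.
From p3 via λ: add p1.
From p1 via λ: add p6.
No new states can be added; the closed set is {p1, p2, p3, p6}.

{p1, p2, p3, p6}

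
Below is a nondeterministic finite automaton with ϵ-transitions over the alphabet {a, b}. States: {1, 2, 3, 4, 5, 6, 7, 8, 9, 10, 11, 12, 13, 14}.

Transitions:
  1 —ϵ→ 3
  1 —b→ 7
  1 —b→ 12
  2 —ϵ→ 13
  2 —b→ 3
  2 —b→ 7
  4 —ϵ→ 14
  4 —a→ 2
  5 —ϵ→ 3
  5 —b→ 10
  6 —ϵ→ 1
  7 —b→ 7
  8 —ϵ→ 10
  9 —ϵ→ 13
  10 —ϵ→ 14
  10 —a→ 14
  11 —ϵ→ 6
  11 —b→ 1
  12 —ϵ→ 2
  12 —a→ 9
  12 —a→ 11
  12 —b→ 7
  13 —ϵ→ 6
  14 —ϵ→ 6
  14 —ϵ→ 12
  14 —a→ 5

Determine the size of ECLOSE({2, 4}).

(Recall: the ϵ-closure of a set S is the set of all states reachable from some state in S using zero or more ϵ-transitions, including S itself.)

Start with {2, 4}.
From 2 via ϵ: add 13.
From 4 via ϵ: add 14.
From 13 via ϵ: add 6.
From 14 via ϵ: add 12.
From 6 via ϵ: add 1.
From 1 via ϵ: add 3.
ϵ-closure = {1, 2, 3, 4, 6, 12, 13, 14}, which has 8 states.

8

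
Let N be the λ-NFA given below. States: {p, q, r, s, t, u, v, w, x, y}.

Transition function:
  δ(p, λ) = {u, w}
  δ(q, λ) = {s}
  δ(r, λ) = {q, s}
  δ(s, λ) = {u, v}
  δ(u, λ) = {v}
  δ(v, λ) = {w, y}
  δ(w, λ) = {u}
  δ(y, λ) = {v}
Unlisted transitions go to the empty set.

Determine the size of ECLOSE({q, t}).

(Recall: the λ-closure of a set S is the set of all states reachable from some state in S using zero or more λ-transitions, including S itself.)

7

Start with {q, t}.
From q via λ: add s.
From s via λ: add u, v.
From v via λ: add w, y.
λ-closure = {q, s, t, u, v, w, y}, which has 7 states.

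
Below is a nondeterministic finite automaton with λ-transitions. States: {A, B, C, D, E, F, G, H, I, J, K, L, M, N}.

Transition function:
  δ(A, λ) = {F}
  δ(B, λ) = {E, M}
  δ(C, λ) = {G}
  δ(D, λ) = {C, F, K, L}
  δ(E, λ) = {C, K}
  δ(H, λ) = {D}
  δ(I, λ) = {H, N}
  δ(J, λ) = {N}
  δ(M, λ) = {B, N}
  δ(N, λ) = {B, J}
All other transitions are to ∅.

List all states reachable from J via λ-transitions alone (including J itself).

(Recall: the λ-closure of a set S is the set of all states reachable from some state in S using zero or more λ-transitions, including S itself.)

Start with {J}.
From J via λ: add N.
From N via λ: add B.
From B via λ: add E, M.
From E via λ: add C, K.
From C via λ: add G.
No new states can be added; the closed set is {B, C, E, G, J, K, M, N}.

{B, C, E, G, J, K, M, N}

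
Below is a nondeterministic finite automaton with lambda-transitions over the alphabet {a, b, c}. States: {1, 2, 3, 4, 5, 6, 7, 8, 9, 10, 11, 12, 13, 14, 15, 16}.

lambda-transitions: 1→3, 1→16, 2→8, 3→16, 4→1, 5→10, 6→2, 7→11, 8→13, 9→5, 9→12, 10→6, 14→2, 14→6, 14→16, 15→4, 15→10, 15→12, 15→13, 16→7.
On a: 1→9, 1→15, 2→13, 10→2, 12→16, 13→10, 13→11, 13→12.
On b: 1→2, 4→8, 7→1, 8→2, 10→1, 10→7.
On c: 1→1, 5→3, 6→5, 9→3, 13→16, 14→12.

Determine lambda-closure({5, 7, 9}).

{2, 5, 6, 7, 8, 9, 10, 11, 12, 13}

Start with {5, 7, 9}.
From 5 via lambda: add 10.
From 7 via lambda: add 11.
From 9 via lambda: add 12.
From 10 via lambda: add 6.
From 6 via lambda: add 2.
From 2 via lambda: add 8.
From 8 via lambda: add 13.
No new states can be added; the closed set is {2, 5, 6, 7, 8, 9, 10, 11, 12, 13}.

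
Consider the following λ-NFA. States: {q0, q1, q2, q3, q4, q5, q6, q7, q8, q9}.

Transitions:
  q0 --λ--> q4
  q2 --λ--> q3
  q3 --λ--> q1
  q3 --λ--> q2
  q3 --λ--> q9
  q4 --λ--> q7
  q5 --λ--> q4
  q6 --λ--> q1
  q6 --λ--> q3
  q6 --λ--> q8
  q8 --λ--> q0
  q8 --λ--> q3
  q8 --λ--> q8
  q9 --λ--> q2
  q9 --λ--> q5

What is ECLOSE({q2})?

Start with {q2}.
From q2 via λ: add q3.
From q3 via λ: add q1, q9.
From q9 via λ: add q5.
From q5 via λ: add q4.
From q4 via λ: add q7.
No new states can be added; the closed set is {q1, q2, q3, q4, q5, q7, q9}.

{q1, q2, q3, q4, q5, q7, q9}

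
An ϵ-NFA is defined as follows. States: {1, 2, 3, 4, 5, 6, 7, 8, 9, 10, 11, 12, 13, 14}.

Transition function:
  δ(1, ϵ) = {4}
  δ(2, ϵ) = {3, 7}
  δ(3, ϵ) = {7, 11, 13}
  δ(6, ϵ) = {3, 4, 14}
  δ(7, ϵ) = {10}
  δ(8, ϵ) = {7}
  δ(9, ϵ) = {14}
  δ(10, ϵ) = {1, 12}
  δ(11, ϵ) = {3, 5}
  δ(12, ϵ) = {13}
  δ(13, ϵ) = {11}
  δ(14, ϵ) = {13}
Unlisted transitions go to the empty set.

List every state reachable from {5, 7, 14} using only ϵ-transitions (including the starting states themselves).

{1, 3, 4, 5, 7, 10, 11, 12, 13, 14}

Start with {5, 7, 14}.
From 7 via ϵ: add 10.
From 14 via ϵ: add 13.
From 10 via ϵ: add 1, 12.
From 13 via ϵ: add 11.
From 1 via ϵ: add 4.
From 11 via ϵ: add 3.
No new states can be added; the closed set is {1, 3, 4, 5, 7, 10, 11, 12, 13, 14}.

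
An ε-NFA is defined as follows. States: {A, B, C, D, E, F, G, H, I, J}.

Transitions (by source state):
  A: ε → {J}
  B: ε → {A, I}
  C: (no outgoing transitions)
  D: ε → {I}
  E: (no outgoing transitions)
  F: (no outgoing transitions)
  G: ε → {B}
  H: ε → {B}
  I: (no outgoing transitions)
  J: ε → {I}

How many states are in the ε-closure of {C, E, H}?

7

Start with {C, E, H}.
From H via ε: add B.
From B via ε: add A, I.
From A via ε: add J.
ε-closure = {A, B, C, E, H, I, J}, which has 7 states.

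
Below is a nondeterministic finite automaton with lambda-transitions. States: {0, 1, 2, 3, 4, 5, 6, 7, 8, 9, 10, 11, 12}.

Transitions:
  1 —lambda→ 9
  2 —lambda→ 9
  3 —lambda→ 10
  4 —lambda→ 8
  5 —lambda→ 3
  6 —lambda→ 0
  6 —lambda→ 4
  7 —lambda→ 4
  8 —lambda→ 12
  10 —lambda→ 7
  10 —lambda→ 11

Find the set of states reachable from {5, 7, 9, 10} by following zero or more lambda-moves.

Start with {5, 7, 9, 10}.
From 5 via lambda: add 3.
From 7 via lambda: add 4.
From 10 via lambda: add 11.
From 4 via lambda: add 8.
From 8 via lambda: add 12.
No new states can be added; the closed set is {3, 4, 5, 7, 8, 9, 10, 11, 12}.

{3, 4, 5, 7, 8, 9, 10, 11, 12}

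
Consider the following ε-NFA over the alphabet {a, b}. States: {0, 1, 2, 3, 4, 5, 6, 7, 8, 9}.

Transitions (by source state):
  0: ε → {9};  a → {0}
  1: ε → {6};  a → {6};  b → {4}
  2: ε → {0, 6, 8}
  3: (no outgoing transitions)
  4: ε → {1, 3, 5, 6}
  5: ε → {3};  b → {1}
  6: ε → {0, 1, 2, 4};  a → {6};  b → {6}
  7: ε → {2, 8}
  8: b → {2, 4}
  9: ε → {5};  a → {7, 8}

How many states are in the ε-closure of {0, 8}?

5

Start with {0, 8}.
From 0 via ε: add 9.
From 9 via ε: add 5.
From 5 via ε: add 3.
ε-closure = {0, 3, 5, 8, 9}, which has 5 states.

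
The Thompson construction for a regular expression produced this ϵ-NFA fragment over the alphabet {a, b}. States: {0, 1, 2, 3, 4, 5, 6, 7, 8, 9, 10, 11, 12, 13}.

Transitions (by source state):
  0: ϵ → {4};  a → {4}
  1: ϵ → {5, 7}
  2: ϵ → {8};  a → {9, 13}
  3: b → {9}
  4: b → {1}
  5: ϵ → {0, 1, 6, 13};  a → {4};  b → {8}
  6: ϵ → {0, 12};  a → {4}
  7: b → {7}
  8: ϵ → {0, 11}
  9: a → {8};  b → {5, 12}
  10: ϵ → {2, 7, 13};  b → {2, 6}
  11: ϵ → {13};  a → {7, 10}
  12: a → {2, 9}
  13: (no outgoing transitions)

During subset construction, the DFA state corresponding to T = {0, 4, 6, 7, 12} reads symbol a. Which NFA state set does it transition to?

0 on a → {4}.
6 on a → {4}.
12 on a → {2, 9}.
No a-transition from 4, 7.
Union after reading a: {2, 4, 9}.
Now take the ϵ-closure:
From 2 via ϵ: add 8.
From 8 via ϵ: add 0, 11.
From 11 via ϵ: add 13.
No new states can be added; the closed set is {0, 2, 4, 8, 9, 11, 13}.

{0, 2, 4, 8, 9, 11, 13}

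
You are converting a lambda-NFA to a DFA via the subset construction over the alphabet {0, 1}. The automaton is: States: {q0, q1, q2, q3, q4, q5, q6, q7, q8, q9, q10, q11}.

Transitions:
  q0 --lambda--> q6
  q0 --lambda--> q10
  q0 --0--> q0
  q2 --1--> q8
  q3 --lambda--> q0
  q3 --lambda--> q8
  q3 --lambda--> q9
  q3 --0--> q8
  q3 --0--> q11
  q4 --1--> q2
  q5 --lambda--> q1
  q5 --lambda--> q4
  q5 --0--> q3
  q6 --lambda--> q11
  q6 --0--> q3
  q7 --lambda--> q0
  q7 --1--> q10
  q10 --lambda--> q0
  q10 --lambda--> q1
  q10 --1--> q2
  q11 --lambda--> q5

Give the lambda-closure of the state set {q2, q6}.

{q1, q2, q4, q5, q6, q11}

Start with {q2, q6}.
From q6 via lambda: add q11.
From q11 via lambda: add q5.
From q5 via lambda: add q1, q4.
No new states can be added; the closed set is {q1, q2, q4, q5, q6, q11}.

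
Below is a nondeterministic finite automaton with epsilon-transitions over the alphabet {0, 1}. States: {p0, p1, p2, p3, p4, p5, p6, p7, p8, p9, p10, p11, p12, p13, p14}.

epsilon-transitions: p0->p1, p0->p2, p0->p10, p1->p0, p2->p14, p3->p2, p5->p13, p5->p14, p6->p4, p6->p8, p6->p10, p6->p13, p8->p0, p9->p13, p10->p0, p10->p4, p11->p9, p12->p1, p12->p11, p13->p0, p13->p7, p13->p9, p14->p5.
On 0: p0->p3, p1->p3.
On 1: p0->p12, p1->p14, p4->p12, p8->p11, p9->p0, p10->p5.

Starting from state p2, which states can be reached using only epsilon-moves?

{p0, p1, p2, p4, p5, p7, p9, p10, p13, p14}

Start with {p2}.
From p2 via epsilon: add p14.
From p14 via epsilon: add p5.
From p5 via epsilon: add p13.
From p13 via epsilon: add p0, p7, p9.
From p0 via epsilon: add p1, p10.
From p10 via epsilon: add p4.
No new states can be added; the closed set is {p0, p1, p2, p4, p5, p7, p9, p10, p13, p14}.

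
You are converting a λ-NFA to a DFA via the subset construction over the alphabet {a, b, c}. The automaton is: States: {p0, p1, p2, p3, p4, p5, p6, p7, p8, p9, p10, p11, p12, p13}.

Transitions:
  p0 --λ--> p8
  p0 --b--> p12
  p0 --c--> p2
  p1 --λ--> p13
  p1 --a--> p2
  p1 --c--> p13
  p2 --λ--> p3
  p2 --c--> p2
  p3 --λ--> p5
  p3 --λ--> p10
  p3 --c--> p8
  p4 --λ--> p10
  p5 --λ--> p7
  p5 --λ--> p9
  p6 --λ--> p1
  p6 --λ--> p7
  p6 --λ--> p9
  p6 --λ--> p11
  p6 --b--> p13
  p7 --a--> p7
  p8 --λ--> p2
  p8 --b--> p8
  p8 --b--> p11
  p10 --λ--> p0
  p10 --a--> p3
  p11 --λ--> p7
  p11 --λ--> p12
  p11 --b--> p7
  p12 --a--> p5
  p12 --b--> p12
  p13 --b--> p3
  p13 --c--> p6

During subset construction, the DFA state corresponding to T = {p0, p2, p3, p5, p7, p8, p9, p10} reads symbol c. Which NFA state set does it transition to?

p0 on c → {p2}.
p2 on c → {p2}.
p3 on c → {p8}.
No c-transition from p5, p7, p8, p9, p10.
Union after reading c: {p2, p8}.
Now take the λ-closure:
From p2 via λ: add p3.
From p3 via λ: add p5, p10.
From p5 via λ: add p7, p9.
From p10 via λ: add p0.
No new states can be added; the closed set is {p0, p2, p3, p5, p7, p8, p9, p10}.

{p0, p2, p3, p5, p7, p8, p9, p10}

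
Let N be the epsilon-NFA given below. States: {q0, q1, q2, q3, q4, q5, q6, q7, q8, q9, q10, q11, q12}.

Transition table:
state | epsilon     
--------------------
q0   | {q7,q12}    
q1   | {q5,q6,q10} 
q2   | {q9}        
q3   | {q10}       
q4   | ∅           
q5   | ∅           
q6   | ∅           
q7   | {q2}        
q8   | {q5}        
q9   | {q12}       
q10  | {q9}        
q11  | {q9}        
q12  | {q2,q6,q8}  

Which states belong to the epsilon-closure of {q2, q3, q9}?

Start with {q2, q3, q9}.
From q3 via epsilon: add q10.
From q9 via epsilon: add q12.
From q12 via epsilon: add q6, q8.
From q8 via epsilon: add q5.
No new states can be added; the closed set is {q2, q3, q5, q6, q8, q9, q10, q12}.

{q2, q3, q5, q6, q8, q9, q10, q12}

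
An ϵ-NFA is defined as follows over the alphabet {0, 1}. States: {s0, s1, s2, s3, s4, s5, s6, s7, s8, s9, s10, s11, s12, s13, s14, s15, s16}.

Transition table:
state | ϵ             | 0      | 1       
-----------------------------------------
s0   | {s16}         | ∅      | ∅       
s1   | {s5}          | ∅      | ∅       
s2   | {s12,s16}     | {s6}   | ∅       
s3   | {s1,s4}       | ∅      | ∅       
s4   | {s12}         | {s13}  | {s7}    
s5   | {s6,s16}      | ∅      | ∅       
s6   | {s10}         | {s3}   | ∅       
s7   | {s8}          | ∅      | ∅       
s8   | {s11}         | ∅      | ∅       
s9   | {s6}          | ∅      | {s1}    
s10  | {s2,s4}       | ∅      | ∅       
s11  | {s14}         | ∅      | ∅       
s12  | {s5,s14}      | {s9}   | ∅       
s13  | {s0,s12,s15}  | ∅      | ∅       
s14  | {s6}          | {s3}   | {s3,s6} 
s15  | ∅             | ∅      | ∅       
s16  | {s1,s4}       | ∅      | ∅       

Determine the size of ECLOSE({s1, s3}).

10

Start with {s1, s3}.
From s1 via ϵ: add s5.
From s3 via ϵ: add s4.
From s4 via ϵ: add s12.
From s5 via ϵ: add s6, s16.
From s6 via ϵ: add s10.
From s12 via ϵ: add s14.
From s10 via ϵ: add s2.
ϵ-closure = {s1, s2, s3, s4, s5, s6, s10, s12, s14, s16}, which has 10 states.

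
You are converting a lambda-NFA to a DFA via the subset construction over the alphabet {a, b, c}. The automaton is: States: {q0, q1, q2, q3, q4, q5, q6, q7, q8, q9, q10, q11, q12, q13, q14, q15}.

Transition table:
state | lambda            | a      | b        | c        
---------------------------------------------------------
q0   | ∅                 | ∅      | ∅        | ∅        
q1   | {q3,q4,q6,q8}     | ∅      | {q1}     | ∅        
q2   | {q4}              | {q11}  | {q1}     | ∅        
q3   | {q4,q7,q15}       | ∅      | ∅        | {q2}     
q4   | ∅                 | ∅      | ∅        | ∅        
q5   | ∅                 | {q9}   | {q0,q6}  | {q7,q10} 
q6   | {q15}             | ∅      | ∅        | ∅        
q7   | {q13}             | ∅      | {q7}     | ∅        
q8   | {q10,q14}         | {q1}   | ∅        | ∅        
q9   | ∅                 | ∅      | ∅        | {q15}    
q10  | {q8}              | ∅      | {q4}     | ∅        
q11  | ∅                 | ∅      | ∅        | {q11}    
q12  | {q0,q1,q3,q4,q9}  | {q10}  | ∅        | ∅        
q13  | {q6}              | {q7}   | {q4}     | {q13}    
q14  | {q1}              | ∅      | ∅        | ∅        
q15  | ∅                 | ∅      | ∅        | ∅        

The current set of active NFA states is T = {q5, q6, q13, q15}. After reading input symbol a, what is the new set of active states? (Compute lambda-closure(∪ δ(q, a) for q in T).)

q5 on a → {q9}.
q13 on a → {q7}.
No a-transition from q6, q15.
Union after reading a: {q7, q9}.
Now take the lambda-closure:
From q7 via lambda: add q13.
From q13 via lambda: add q6.
From q6 via lambda: add q15.
No new states can be added; the closed set is {q6, q7, q9, q13, q15}.

{q6, q7, q9, q13, q15}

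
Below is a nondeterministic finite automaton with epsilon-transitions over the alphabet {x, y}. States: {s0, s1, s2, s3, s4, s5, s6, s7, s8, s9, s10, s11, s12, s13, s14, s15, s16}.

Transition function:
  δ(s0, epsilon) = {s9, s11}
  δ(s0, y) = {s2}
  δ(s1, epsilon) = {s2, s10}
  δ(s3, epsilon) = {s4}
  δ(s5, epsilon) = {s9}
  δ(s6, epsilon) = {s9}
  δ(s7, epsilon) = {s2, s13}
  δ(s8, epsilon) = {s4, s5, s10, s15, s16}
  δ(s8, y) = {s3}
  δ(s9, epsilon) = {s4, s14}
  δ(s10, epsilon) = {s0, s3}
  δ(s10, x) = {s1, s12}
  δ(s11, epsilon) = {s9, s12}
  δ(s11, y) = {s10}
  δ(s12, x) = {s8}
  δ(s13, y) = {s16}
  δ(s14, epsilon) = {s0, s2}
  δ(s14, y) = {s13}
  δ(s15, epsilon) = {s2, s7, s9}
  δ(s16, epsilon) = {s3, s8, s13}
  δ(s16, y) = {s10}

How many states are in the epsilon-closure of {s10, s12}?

Start with {s10, s12}.
From s10 via epsilon: add s0, s3.
From s0 via epsilon: add s9, s11.
From s3 via epsilon: add s4.
From s9 via epsilon: add s14.
From s14 via epsilon: add s2.
epsilon-closure = {s0, s2, s3, s4, s9, s10, s11, s12, s14}, which has 9 states.

9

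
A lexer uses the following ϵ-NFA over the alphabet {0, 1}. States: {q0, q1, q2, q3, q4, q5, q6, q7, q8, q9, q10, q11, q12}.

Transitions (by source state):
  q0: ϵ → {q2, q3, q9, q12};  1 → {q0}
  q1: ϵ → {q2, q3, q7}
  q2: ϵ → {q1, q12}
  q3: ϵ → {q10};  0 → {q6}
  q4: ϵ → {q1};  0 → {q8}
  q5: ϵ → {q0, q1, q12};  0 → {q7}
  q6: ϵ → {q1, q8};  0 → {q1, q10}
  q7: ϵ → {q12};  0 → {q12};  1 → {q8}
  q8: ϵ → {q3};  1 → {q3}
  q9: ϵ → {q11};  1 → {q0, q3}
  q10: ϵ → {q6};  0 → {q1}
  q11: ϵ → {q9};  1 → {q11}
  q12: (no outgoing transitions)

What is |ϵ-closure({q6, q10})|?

8

Start with {q6, q10}.
From q6 via ϵ: add q1, q8.
From q1 via ϵ: add q2, q3, q7.
From q2 via ϵ: add q12.
ϵ-closure = {q1, q2, q3, q6, q7, q8, q10, q12}, which has 8 states.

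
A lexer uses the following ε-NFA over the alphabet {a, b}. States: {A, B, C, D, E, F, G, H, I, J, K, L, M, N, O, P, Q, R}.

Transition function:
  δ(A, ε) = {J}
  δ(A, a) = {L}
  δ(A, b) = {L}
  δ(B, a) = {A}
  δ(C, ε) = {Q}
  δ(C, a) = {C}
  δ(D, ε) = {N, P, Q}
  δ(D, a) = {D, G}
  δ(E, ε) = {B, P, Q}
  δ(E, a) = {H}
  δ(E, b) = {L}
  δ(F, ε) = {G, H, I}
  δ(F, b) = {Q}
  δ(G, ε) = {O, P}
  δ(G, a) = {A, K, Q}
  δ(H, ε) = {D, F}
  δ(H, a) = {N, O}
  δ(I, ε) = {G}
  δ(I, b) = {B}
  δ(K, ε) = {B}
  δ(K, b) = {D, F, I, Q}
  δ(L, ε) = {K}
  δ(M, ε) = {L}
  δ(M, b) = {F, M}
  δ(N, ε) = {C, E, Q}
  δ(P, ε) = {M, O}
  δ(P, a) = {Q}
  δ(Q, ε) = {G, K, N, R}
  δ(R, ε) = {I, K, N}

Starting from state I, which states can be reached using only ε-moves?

Start with {I}.
From I via ε: add G.
From G via ε: add O, P.
From P via ε: add M.
From M via ε: add L.
From L via ε: add K.
From K via ε: add B.
No new states can be added; the closed set is {B, G, I, K, L, M, O, P}.

{B, G, I, K, L, M, O, P}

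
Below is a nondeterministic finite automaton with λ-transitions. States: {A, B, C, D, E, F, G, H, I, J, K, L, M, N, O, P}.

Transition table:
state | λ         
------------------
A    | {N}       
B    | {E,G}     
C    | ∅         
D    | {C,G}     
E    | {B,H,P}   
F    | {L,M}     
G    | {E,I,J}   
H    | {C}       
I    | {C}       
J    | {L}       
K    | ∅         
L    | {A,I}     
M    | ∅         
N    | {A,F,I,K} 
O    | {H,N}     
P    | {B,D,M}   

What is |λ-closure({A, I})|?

Start with {A, I}.
From A via λ: add N.
From I via λ: add C.
From N via λ: add F, K.
From F via λ: add L, M.
λ-closure = {A, C, F, I, K, L, M, N}, which has 8 states.

8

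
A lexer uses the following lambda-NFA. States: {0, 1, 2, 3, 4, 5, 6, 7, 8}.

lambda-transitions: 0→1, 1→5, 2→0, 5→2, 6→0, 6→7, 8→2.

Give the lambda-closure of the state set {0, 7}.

{0, 1, 2, 5, 7}

Start with {0, 7}.
From 0 via lambda: add 1.
From 1 via lambda: add 5.
From 5 via lambda: add 2.
No new states can be added; the closed set is {0, 1, 2, 5, 7}.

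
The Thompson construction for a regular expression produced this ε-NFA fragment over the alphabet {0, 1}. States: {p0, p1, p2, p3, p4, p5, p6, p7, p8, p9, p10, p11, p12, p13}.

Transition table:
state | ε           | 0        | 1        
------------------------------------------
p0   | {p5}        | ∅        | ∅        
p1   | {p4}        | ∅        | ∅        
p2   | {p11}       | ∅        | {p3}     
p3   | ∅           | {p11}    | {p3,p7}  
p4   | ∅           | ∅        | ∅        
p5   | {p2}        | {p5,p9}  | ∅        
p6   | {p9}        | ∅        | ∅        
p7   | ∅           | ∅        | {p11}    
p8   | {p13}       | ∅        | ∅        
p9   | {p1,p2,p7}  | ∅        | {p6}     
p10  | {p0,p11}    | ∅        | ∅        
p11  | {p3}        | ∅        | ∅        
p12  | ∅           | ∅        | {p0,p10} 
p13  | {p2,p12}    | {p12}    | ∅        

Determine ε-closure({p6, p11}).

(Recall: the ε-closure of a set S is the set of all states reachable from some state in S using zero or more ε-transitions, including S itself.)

{p1, p2, p3, p4, p6, p7, p9, p11}

Start with {p6, p11}.
From p6 via ε: add p9.
From p11 via ε: add p3.
From p9 via ε: add p1, p2, p7.
From p1 via ε: add p4.
No new states can be added; the closed set is {p1, p2, p3, p4, p6, p7, p9, p11}.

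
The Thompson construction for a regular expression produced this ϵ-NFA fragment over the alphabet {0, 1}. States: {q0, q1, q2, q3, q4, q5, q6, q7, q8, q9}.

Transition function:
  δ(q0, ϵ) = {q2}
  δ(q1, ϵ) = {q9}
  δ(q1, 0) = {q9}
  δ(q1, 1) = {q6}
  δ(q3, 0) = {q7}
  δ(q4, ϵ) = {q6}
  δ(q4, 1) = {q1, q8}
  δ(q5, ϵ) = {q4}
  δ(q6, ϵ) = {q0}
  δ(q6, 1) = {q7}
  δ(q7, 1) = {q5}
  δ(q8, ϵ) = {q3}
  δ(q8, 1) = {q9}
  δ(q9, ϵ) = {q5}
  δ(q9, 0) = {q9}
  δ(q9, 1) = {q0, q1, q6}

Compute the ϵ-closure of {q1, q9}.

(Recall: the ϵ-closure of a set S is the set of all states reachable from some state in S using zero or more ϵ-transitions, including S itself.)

Start with {q1, q9}.
From q9 via ϵ: add q5.
From q5 via ϵ: add q4.
From q4 via ϵ: add q6.
From q6 via ϵ: add q0.
From q0 via ϵ: add q2.
No new states can be added; the closed set is {q0, q1, q2, q4, q5, q6, q9}.

{q0, q1, q2, q4, q5, q6, q9}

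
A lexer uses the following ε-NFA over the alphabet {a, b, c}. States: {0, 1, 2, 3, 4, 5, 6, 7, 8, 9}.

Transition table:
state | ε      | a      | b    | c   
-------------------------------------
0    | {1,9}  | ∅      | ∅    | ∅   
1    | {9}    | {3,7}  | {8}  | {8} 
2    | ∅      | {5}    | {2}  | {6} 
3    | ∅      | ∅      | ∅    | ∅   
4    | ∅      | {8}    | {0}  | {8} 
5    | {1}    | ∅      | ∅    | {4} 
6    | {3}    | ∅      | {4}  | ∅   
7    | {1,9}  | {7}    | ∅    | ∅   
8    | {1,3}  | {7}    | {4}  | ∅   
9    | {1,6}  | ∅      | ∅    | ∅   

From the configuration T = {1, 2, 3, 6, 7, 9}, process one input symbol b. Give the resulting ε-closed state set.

{1, 2, 3, 4, 6, 8, 9}

1 on b → {8}.
2 on b → {2}.
6 on b → {4}.
No b-transition from 3, 7, 9.
Union after reading b: {2, 4, 8}.
Now take the ε-closure:
From 8 via ε: add 1, 3.
From 1 via ε: add 9.
From 9 via ε: add 6.
No new states can be added; the closed set is {1, 2, 3, 4, 6, 8, 9}.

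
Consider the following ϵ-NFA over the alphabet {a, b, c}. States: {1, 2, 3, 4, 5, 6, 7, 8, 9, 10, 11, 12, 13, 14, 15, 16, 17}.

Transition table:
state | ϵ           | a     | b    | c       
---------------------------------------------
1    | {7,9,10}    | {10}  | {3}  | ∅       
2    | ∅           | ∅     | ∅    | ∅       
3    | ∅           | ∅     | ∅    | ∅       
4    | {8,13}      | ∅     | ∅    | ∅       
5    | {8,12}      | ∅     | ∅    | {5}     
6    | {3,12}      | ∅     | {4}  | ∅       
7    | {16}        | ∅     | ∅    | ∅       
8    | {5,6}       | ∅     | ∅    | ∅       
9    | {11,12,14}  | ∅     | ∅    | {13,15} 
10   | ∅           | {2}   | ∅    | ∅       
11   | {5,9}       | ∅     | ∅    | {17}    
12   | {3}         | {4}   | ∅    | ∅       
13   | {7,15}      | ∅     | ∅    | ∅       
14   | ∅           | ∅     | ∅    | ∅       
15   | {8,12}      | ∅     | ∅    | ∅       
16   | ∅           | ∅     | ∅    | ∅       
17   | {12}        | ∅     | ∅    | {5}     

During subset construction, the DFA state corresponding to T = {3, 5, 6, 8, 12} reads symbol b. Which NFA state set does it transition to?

6 on b → {4}.
No b-transition from 3, 5, 8, 12.
Union after reading b: {4}.
Now take the ϵ-closure:
From 4 via ϵ: add 8, 13.
From 8 via ϵ: add 5, 6.
From 13 via ϵ: add 7, 15.
From 5 via ϵ: add 12.
From 6 via ϵ: add 3.
From 7 via ϵ: add 16.
No new states can be added; the closed set is {3, 4, 5, 6, 7, 8, 12, 13, 15, 16}.

{3, 4, 5, 6, 7, 8, 12, 13, 15, 16}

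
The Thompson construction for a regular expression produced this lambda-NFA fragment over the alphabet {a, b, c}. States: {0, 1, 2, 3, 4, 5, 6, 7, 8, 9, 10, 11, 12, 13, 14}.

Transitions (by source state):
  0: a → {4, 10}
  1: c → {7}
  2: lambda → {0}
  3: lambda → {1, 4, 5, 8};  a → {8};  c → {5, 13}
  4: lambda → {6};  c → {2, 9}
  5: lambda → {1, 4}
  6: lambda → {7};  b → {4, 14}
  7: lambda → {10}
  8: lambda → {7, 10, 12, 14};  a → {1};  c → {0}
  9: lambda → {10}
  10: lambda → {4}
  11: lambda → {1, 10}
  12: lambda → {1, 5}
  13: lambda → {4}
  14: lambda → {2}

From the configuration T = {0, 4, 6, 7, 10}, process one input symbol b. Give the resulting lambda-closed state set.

6 on b → {4, 14}.
No b-transition from 0, 4, 7, 10.
Union after reading b: {4, 14}.
Now take the lambda-closure:
From 4 via lambda: add 6.
From 14 via lambda: add 2.
From 2 via lambda: add 0.
From 6 via lambda: add 7.
From 7 via lambda: add 10.
No new states can be added; the closed set is {0, 2, 4, 6, 7, 10, 14}.

{0, 2, 4, 6, 7, 10, 14}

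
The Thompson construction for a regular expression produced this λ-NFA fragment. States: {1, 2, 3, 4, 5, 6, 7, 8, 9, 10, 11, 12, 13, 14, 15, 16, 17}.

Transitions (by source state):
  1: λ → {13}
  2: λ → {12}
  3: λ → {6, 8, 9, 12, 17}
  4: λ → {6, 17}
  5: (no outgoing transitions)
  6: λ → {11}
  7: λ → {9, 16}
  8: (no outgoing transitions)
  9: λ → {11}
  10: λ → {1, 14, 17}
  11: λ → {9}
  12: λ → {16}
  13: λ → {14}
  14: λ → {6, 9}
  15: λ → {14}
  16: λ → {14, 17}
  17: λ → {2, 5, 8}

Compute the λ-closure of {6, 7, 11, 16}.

{2, 5, 6, 7, 8, 9, 11, 12, 14, 16, 17}

Start with {6, 7, 11, 16}.
From 7 via λ: add 9.
From 16 via λ: add 14, 17.
From 17 via λ: add 2, 5, 8.
From 2 via λ: add 12.
No new states can be added; the closed set is {2, 5, 6, 7, 8, 9, 11, 12, 14, 16, 17}.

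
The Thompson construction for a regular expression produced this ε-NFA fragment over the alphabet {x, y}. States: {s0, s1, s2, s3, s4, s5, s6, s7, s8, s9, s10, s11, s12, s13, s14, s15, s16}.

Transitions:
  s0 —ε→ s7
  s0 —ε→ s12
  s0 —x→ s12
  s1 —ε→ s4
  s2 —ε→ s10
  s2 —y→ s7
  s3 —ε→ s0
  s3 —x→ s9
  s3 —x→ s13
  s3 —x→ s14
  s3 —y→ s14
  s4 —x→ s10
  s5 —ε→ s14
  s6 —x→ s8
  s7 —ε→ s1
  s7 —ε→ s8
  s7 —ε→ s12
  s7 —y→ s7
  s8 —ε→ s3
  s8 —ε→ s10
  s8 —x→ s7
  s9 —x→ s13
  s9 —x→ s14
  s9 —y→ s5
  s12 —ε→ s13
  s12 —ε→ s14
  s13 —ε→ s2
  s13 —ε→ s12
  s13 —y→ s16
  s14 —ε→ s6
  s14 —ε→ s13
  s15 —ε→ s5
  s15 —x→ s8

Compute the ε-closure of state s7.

{s0, s1, s2, s3, s4, s6, s7, s8, s10, s12, s13, s14}

Start with {s7}.
From s7 via ε: add s1, s8, s12.
From s1 via ε: add s4.
From s8 via ε: add s3, s10.
From s12 via ε: add s13, s14.
From s3 via ε: add s0.
From s13 via ε: add s2.
From s14 via ε: add s6.
No new states can be added; the closed set is {s0, s1, s2, s3, s4, s6, s7, s8, s10, s12, s13, s14}.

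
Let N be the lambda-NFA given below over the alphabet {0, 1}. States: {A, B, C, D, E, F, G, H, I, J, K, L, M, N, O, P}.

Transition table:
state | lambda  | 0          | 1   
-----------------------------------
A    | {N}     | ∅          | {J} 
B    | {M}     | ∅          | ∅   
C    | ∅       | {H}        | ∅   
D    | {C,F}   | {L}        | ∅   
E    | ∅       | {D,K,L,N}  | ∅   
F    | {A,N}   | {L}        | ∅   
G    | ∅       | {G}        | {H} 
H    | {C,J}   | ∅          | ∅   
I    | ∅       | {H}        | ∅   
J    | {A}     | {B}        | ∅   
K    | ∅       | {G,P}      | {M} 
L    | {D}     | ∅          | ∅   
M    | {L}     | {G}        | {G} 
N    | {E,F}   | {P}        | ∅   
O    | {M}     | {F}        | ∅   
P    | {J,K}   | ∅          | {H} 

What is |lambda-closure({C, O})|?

Start with {C, O}.
From O via lambda: add M.
From M via lambda: add L.
From L via lambda: add D.
From D via lambda: add F.
From F via lambda: add A, N.
From N via lambda: add E.
lambda-closure = {A, C, D, E, F, L, M, N, O}, which has 9 states.

9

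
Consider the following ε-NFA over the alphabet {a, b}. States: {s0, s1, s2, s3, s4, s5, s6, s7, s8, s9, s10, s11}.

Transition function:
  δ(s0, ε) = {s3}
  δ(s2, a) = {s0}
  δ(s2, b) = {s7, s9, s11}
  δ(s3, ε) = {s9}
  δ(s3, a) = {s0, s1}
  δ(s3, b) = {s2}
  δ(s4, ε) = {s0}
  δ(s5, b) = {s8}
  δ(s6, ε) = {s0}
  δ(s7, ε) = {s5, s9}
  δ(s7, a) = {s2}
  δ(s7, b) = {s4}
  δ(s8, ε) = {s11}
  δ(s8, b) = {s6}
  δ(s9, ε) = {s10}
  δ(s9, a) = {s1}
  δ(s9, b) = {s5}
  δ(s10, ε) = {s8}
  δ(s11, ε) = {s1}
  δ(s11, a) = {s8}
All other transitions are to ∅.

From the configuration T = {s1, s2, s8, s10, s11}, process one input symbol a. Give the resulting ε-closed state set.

s2 on a → {s0}.
s11 on a → {s8}.
No a-transition from s1, s8, s10.
Union after reading a: {s0, s8}.
Now take the ε-closure:
From s0 via ε: add s3.
From s8 via ε: add s11.
From s3 via ε: add s9.
From s11 via ε: add s1.
From s9 via ε: add s10.
No new states can be added; the closed set is {s0, s1, s3, s8, s9, s10, s11}.

{s0, s1, s3, s8, s9, s10, s11}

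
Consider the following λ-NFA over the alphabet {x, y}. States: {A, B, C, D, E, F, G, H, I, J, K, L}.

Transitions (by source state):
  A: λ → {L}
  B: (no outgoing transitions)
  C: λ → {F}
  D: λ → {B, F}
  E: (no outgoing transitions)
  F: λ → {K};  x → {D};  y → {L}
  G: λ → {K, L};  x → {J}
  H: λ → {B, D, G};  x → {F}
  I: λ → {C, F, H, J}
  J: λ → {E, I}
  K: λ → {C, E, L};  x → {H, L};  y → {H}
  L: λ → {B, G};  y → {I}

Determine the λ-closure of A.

Start with {A}.
From A via λ: add L.
From L via λ: add B, G.
From G via λ: add K.
From K via λ: add C, E.
From C via λ: add F.
No new states can be added; the closed set is {A, B, C, E, F, G, K, L}.

{A, B, C, E, F, G, K, L}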